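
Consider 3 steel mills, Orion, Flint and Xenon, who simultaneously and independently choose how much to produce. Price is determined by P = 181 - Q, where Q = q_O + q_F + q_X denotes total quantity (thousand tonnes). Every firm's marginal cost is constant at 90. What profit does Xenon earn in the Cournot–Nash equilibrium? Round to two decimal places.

A representative firm's profit is π_i = q_i(181 - Q) - 90q_i.
Setting ∂π_i/∂q_i = 0 with rivals' quantities fixed: 91 - 2q_i - Σ_{j≠i} q_j = 0.
With identical firms every q_j equals q_i, so Σ_{j≠i} q_j = 2q_i and 91 = 4q_i, giving q_i = 91/4.
Price P = 181 - 273/4 = 451/4.
Xenon's profit: (451/4 - 90)·(91/4) = 517.5625.

517.56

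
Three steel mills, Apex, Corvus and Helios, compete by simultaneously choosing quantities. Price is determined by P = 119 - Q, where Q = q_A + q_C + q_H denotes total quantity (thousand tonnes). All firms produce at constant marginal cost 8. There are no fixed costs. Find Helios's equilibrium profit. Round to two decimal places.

770.06

A representative firm's profit is π_i = q_i(119 - Q) - 8q_i.
Setting ∂π_i/∂q_i = 0 with rivals' quantities fixed: 111 - 2q_i - Σ_{j≠i} q_j = 0.
With identical firms every q_j equals q_i, so Σ_{j≠i} q_j = 2q_i and 111 = 4q_i, giving q_i = 111/4.
Price P = 119 - 333/4 = 143/4.
Helios's profit: (143/4 - 8)·(111/4) = 770.0625.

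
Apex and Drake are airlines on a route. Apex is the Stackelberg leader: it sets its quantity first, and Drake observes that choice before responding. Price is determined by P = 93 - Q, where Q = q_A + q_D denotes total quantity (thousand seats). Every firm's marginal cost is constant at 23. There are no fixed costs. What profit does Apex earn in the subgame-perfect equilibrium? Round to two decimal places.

612.50

The follower Drake best-responds to any q_A: π_D = (93 - Q)q_D - 23q_D.
Follower FOC: 70 - q_A - 2q_D = 0, so q_D(q_A) = (70 - q_A)/2.
Apex substitutes q_D(q_A) into its own profit: π_A = q_A(93 - q_A - (70 - q_A)/2) - 23q_A = (58 - (1/2)q_A)q_A - 23q_A.
The leader's first-order condition 35 - q_A = 0 yields q_A = 35.
Then q_D = (70 - 35)/2 = 35/2.
Price P = 93 - 105/2 = 81/2.
Apex's profit: (81/2 - 23)·35 = 1225/2.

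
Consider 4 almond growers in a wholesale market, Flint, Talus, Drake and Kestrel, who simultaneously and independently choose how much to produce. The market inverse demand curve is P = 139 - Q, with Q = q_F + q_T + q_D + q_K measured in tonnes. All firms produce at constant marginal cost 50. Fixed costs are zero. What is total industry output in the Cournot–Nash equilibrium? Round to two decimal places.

71.20

Each firm earns π_i = (139 - Q)q_i - 50q_i.
First-order condition (treating rivals' output as given): 89 - 2q_i - Σ_{j≠i} q_j = 0.
With identical firms every q_j equals q_i, so Σ_{j≠i} q_j = 3q_i and 89 = 5q_i, giving q_i = 89/5.
Total output Q = 89/5 + 89/5 + 89/5 + 89/5 = 356/5.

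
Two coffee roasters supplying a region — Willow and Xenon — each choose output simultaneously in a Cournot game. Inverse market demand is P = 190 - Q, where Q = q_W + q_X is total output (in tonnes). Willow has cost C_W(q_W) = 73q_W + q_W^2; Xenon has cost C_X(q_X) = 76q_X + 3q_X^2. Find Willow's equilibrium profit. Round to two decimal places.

1406.21

Willow's profit: π_W = (190 - Q)q_W - (73q_W + q_W²). Setting ∂π_W/∂q_W = 0: 117 - 4q_W - (q_X) = 0.
Xenon's profit: π_X = (190 - Q)q_X - (76q_X + 3q_X²). Setting ∂π_X/∂q_X = 0: 114 - 8q_X - (q_W) = 0.
Rearranging gives the reaction functions q_W = (117 - q_X)/4 and q_X = (114 - q_W)/8.
Solving the pair: q_W = 822/31, q_X = 339/31.
Price P = 190 - 1161/31 = 152.5484.
Willow's profit: 152.5484·(822/31) - 73·(822/31) - (822/31)² = 1406.2102.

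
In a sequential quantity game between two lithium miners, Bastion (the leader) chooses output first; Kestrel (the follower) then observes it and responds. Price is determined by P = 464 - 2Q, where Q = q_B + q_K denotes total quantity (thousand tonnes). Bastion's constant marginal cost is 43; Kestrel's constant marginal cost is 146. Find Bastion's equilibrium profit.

Solve by backward induction. Given q_B, the follower Kestrel maximises π_K = (464 - 2q_B - 2q_K)q_K - 146q_K.
∂π_K/∂q_K = 318 - 2q_B - 4q_K = 0 gives the reaction function q_K = (318 - 2q_B)/4.
The leader anticipates this reaction. Substituting into P = 464 - 2Q gives P = 305 - q_B, so π_B = (305 - q_B)q_B - 43q_B.
Leader FOC: 262 - 2q_B = 0, so q_B = 131.
Then q_K = (318 - 2·131)/4 = 14.
Price P = 464 - 2·145 = 174.
Bastion's profit: (174 - 43)·131 = 17161.

17161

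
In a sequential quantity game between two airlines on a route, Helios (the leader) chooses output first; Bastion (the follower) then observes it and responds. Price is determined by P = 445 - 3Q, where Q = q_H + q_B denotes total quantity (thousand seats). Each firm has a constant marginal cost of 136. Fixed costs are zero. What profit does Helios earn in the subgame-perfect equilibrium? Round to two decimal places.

3978.38

The follower Bastion best-responds to any q_H: π_B = (445 - 3Q)q_B - 136q_B.
∂π_B/∂q_B = 309 - 3q_H - 6q_B = 0 gives the reaction function q_B = (309 - 3q_H)/6.
The leader anticipates this reaction. Substituting into P = 445 - 3Q gives P = 581/2 - (3/2)q_H, so π_H = (581/2 - (3/2)q_H)q_H - 136q_H.
The leader's first-order condition 309/2 - 3q_H = 0 yields q_H = 103/2.
Then q_B = (309 - 3·(103/2))/6 = 103/4.
Price P = 445 - 3·(309/4) = 853/4.
Helios's profit: (853/4 - 136)·(103/2) = 3978.3750.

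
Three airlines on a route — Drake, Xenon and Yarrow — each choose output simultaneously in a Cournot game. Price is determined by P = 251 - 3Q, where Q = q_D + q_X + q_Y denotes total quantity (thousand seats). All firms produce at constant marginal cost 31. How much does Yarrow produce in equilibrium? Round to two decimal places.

18.33

A representative firm's profit is π_i = q_i(251 - 3Q) - 31q_i.
First-order condition (treating rivals' output as given): 220 - 6q_i - 3·Σ_{j≠i} q_j = 0.
With identical firms every q_j equals q_i, so Σ_{j≠i} q_j = 2q_i and 220 = 12q_i, giving q_i = 55/3.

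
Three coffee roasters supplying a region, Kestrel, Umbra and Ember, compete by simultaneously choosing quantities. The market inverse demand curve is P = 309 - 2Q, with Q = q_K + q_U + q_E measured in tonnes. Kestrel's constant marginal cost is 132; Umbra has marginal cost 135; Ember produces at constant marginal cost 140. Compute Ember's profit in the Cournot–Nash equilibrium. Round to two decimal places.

Kestrel's profit: π_K = (309 - 2Q)q_K - (132q_K). Setting ∂π_K/∂q_K = 0: 177 - 4q_K - 2(q_U + q_E) = 0.
Umbra's profit: π_U = (309 - 2Q)q_U - (135q_U). Setting ∂π_U/∂q_U = 0: 174 - 4q_U - 2(q_K + q_E) = 0.
Ember's first-order condition: 169 - 4q_E - 2(q_K + q_U) = 0.
Adding the 3 conditions: 520 − 4Q − 4Q = 0, i.e. Q = 65.
Back-substituting: q_K = (177 − 130)/2 = 47/2, q_U = (174 − 130)/2 = 22, q_E = (169 − 130)/2 = 39/2.
Price P = 309 - 2·65 = 179.
Ember's profit: (179 - 140)·(39/2) = 1521/2.

760.50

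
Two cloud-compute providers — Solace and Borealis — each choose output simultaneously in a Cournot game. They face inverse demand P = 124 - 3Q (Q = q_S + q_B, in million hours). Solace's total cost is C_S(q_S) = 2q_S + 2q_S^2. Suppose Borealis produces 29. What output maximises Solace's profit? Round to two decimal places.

With the rival's output fixed at 29, Solace's profit is π_S = (124 - 3·29 - 3q_S)q_S - (2q_S + 2q_S²) = (37 - 3q_S)q_S - (2q_S + 2q_S²).
∂π_S/∂q_S = 35 - 10q_S = 0, so q_S = 7/2.

3.50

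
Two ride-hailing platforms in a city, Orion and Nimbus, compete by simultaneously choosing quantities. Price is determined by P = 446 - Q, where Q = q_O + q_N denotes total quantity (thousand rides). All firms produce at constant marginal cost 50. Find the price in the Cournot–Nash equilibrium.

Each firm earns π_i = (446 - Q)q_i - 50q_i.
First-order condition (treating rivals' output as given): 396 - 2q_i - q_j = 0.
By symmetry each firm produces the same amount; substituting q_j = q_i yields q_i = 396/3 = 132.
Total output Q = 264, so price P = 446 - 264 = 182.

182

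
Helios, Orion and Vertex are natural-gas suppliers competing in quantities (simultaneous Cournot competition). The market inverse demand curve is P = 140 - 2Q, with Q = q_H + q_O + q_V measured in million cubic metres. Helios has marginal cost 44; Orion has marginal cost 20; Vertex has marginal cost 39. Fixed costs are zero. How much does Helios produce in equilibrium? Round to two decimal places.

8.38

Helios's profit: π_H = (140 - 2Q)q_H - (44q_H). Setting ∂π_H/∂q_H = 0: 96 - 4q_H - 2(q_O + q_V) = 0.
Orion's profit: π_O = (140 - 2Q)q_O - (20q_O). Setting ∂π_O/∂q_O = 0: 120 - 4q_O - 2(q_H + q_V) = 0.
Vertex's profit: π_V = (140 - 2Q)q_V - (39q_V). Setting ∂π_V/∂q_V = 0: 101 - 4q_V - 2(q_H + q_O) = 0.
Summing all 3 equations gives 317 − 8Q = 0, hence Q = 317/8.
Back-substituting: q_H = (96 − 317/4)/2 = 67/8, q_O = (120 − 317/4)/2 = 163/8, q_V = (101 − 317/4)/2 = 87/8.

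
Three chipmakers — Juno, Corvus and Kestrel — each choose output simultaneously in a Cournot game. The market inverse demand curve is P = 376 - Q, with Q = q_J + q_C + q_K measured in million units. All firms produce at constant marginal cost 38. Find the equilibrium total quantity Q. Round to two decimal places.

A representative firm's profit is π_i = q_i(376 - Q) - 38q_i.
First-order condition (treating rivals' output as given): 338 - 2q_i - Σ_{j≠i} q_j = 0.
By symmetry each firm produces the same amount; substituting Σ_{j≠i} q_j = 2q_i yields q_i = 338/4 = 169/2.
Total output Q = 169/2 + 169/2 + 169/2 = 507/2.

253.50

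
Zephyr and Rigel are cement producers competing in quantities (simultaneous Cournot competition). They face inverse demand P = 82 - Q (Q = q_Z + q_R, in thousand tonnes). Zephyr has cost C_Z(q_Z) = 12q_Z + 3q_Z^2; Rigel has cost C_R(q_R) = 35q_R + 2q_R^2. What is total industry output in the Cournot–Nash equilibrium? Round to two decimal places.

14.45

Zephyr's profit: π_Z = (82 - Q)q_Z - (12q_Z + 3q_Z²). Setting ∂π_Z/∂q_Z = 0: 70 - 8q_Z - (q_R) = 0.
Rigel's first-order condition: 47 - 6q_R - (q_Z) = 0.
Rearranging gives the reaction functions q_Z = (70 - q_R)/8 and q_R = (47 - q_Z)/6.
Substituting one into the other gives q_Z = 373/47 and q_R = 306/47.
Total output Q = 373/47 + 306/47 = 679/47.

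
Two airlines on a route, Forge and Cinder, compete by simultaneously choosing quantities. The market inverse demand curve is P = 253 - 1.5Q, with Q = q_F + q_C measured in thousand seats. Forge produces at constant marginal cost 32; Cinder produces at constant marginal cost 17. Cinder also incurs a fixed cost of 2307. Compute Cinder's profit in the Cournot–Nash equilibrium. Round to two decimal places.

Forge's profit: π_F = (253 - 1.5Q)q_F - (32q_F). Setting ∂π_F/∂q_F = 0: 221 - 3q_F - (3/2)(q_C) = 0.
Cinder's profit: π_C = (253 - 1.5Q)q_C - (17q_C). Setting ∂π_C/∂q_C = 0: 236 - 3q_C - (3/2)(q_F) = 0.
Best responses: q_F = (221 - (3/2)q_C)/3, q_C = (236 - (3/2)q_F)/3.
Substituting one into the other gives q_F = 412/9 and q_C = 502/9.
Price P = 253 - (3/2)·(914/9) = 302/3.
Cinder's profit: (302/3 - 17)·(502/9) - 2307 = 2359.7407.

2359.74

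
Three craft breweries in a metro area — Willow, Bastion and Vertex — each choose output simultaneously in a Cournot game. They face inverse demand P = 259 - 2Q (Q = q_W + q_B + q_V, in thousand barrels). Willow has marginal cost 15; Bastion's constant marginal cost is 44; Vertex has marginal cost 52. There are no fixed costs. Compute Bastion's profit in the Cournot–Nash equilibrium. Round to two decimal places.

1176.13

Willow's profit: π_W = (259 - 2Q)q_W - (15q_W). Setting ∂π_W/∂q_W = 0: 244 - 4q_W - 2(q_B + q_V) = 0.
Bastion's profit: π_B = (259 - 2Q)q_B - (44q_B). Setting ∂π_B/∂q_B = 0: 215 - 4q_B - 2(q_W + q_V) = 0.
Vertex's profit: π_V = (259 - 2Q)q_V - (52q_V). Setting ∂π_V/∂q_V = 0: 207 - 4q_V - 2(q_W + q_B) = 0.
Adding the 3 first-order conditions: 666 − 8Q = 0, so Q = 333/4.
Back-substituting: q_W = (244 − 333/2)/2 = 155/4, q_B = (215 − 333/2)/2 = 97/4, q_V = (207 − 333/2)/2 = 81/4.
Price P = 259 - 2·(333/4) = 185/2.
Bastion's profit: (185/2 - 44)·(97/4) = 1176.1250.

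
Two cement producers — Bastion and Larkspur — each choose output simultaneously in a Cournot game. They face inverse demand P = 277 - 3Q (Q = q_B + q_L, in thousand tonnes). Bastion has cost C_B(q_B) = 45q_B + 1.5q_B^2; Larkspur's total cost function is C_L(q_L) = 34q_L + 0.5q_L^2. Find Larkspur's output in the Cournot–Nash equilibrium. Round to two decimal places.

27.61

Bastion's profit: π_B = (277 - 3Q)q_B - (45q_B + (3/2)q_B²). Setting ∂π_B/∂q_B = 0: 232 - 9q_B - 3(q_L) = 0.
Larkspur's profit: π_L = (277 - 3Q)q_L - (34q_L + (1/2)q_L²). Setting ∂π_L/∂q_L = 0: 243 - 7q_L - 3(q_B) = 0.
Rearranging gives the reaction functions q_B = (232 - 3q_L)/9 and q_L = (243 - 3q_B)/7.
Substituting one into the other gives q_B = 895/54 and q_L = 497/18.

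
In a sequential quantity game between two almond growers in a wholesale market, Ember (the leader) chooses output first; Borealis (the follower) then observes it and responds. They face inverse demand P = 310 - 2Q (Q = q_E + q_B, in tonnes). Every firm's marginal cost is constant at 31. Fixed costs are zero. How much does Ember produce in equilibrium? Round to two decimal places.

Solve by backward induction. Given q_E, the follower Borealis maximises π_B = (310 - 2q_E - 2q_B)q_B - 31q_B.
Setting the follower's marginal profit to zero, 279 - 2q_E - 4q_B = 0, i.e. q_B = (279 - 2q_E)/4.
The leader anticipates this reaction. Substituting into P = 310 - 2Q gives P = 341/2 - q_E, so π_E = (341/2 - q_E)q_E - 31q_E.
The leader's first-order condition 279/2 - 2q_E = 0 yields q_E = 279/4.
Then q_B = (279 - 2·(279/4))/4 = 279/8.

69.75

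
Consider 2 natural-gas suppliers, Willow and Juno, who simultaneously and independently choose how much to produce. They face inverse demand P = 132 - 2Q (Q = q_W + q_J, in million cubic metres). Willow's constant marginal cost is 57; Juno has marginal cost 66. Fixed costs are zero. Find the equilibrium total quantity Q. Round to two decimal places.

Willow's profit: π_W = (132 - 2Q)q_W - (57q_W). Setting ∂π_W/∂q_W = 0: 75 - 4q_W - 2(q_J) = 0.
Juno's first-order condition: 66 - 4q_J - 2(q_W) = 0.
Best responses: q_W = (75 - 2q_J)/4, q_J = (66 - 2q_W)/4.
Solving the pair: q_W = 14, q_J = 19/2.
Total output Q = 14 + 19/2 = 47/2.

23.50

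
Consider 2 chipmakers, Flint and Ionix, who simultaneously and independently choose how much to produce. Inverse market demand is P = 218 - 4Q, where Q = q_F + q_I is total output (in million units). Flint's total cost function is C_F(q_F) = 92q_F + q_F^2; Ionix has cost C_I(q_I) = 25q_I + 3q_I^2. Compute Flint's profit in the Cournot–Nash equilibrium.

320

Flint's profit: π_F = (218 - 4Q)q_F - (92q_F + q_F²). Setting ∂π_F/∂q_F = 0: 126 - 10q_F - 4(q_I) = 0.
Ionix's profit: π_I = (218 - 4Q)q_I - (25q_I + 3q_I²). Setting ∂π_I/∂q_I = 0: 193 - 14q_I - 4(q_F) = 0.
So q_F = (126 - 4q_I)/10 and q_I = (193 - 4q_F)/14.
Solving the pair: q_F = 8, q_I = 23/2.
Price P = 218 - 4·(39/2) = 140.
Flint's profit: 140·8 - 92·8 - 8² = 320.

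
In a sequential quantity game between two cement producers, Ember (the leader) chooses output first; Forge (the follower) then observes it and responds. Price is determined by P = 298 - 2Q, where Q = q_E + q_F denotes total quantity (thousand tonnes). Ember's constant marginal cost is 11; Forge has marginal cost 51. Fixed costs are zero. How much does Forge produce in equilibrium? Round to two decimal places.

20.88

The follower Forge best-responds to any q_E: π_F = (298 - 2Q)q_F - 51q_F.
Setting the follower's marginal profit to zero, 247 - 2q_E - 4q_F = 0, i.e. q_F = (247 - 2q_E)/4.
The leader anticipates this reaction. Substituting into P = 298 - 2Q gives P = 349/2 - q_E, so π_E = (349/2 - q_E)q_E - 11q_E.
Leader FOC: 327/2 - 2q_E = 0, so q_E = 327/4.
Then q_F = (247 - 2·(327/4))/4 = 167/8.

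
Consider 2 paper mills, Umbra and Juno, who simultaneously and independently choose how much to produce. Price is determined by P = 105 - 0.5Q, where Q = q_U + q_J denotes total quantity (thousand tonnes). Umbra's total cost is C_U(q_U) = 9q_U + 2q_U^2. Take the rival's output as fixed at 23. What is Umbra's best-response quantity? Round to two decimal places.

With the rival's output fixed at 23, Umbra's profit is π_U = (105 - (1/2)·23 - (1/2)q_U)q_U - (9q_U + 2q_U²) = (187/2 - (1/2)q_U)q_U - (9q_U + 2q_U²).
∂π_U/∂q_U = 169/2 - 5q_U = 0, so q_U = 169/10.

16.90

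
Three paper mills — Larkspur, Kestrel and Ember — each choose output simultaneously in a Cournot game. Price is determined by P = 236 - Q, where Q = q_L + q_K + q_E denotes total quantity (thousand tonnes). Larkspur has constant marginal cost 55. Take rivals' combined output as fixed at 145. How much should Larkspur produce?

18

With rivals' combined output fixed at 145, Larkspur's profit is π_L = (236 - 145 - q_L)q_L - (55q_L) = (91 - q_L)q_L - (55q_L).
∂π_L/∂q_L = 36 - 2q_L = 0, so q_L = 18.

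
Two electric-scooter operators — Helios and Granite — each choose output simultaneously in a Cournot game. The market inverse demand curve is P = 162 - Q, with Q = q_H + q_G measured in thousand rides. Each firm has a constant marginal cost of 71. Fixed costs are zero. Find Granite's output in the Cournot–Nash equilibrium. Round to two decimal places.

30.33

Each firm earns π_i = (162 - Q)q_i - 71q_i.
First-order condition (treating rivals' output as given): 91 - 2q_i - q_j = 0.
With identical firms every q_j equals q_i, so q_j = q_i and 91 = 3q_i, giving q_i = 91/3.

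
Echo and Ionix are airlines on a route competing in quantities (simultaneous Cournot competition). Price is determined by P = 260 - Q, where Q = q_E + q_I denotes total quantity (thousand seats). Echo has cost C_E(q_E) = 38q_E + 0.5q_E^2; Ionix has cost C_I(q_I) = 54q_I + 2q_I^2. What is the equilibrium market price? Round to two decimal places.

Echo's profit: π_E = (260 - Q)q_E - (38q_E + (1/2)q_E²). Setting ∂π_E/∂q_E = 0: 222 - 3q_E - (q_I) = 0.
Ionix's first-order condition: 206 - 6q_I - (q_E) = 0.
Rearranging gives the reaction functions q_E = (222 - q_I)/3 and q_I = (206 - q_E)/6.
Solving the pair: q_E = 1126/17, q_I = 396/17.
Total output Q = 1522/17, so price P = 260 - 1522/17 = 170.4706.

170.47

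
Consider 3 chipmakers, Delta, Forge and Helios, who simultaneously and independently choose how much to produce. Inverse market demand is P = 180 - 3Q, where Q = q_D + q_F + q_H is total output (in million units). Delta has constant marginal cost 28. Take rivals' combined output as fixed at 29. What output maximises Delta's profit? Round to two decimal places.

With rivals' combined output fixed at 29, Delta's profit is π_D = (180 - 3·29 - 3q_D)q_D - (28q_D) = (93 - 3q_D)q_D - (28q_D).
∂π_D/∂q_D = 65 - 6q_D = 0, so q_D = 65/6.

10.83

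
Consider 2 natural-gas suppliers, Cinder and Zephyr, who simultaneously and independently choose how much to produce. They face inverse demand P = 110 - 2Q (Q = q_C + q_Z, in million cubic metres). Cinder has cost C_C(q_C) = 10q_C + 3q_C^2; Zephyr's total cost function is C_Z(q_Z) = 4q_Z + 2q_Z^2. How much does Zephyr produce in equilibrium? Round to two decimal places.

Cinder's profit: π_C = (110 - 2Q)q_C - (10q_C + 3q_C²). Setting ∂π_C/∂q_C = 0: 100 - 10q_C - 2(q_Z) = 0.
Zephyr's first-order condition: 106 - 8q_Z - 2(q_C) = 0.
Best responses: q_C = (100 - 2q_Z)/10, q_Z = (106 - 2q_C)/8.
Substituting one into the other gives q_C = 147/19 and q_Z = 215/19.

11.32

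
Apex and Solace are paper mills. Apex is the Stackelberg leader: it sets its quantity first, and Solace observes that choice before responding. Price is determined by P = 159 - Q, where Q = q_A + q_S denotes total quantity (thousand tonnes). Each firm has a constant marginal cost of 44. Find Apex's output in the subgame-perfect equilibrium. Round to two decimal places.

57.50

The follower Solace best-responds to any q_A: π_S = (159 - Q)q_S - 44q_S.
∂π_S/∂q_S = 115 - q_A - 2q_S = 0 gives the reaction function q_S = (115 - q_A)/2.
The leader anticipates this reaction. Substituting into P = 159 - Q gives P = 203/2 - (1/2)q_A, so π_A = (203/2 - (1/2)q_A)q_A - 44q_A.
Maximising: ∂π_A/∂q_A = 115/2 - q_A = 0, giving q_A = 115/2.
Then q_S = (115 - 115/2)/2 = 115/4.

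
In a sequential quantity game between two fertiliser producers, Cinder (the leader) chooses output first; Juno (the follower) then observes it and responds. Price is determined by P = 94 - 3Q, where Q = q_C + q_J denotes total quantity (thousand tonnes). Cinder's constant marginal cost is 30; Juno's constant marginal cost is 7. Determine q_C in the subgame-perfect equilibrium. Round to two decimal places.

The follower Juno best-responds to any q_C: π_J = (94 - 3Q)q_J - 7q_J.
∂π_J/∂q_J = 87 - 3q_C - 6q_J = 0 gives the reaction function q_J = (87 - 3q_C)/6.
Cinder substitutes q_J(q_C) into its own profit: π_C = q_C(94 - 3q_C - (87 - 3q_C)/2) - 30q_C = (101/2 - (3/2)q_C)q_C - 30q_C.
Leader FOC: 41/2 - 3q_C = 0, so q_C = 41/6.
Then q_J = (87 - 3·(41/6))/6 = 133/12.

6.83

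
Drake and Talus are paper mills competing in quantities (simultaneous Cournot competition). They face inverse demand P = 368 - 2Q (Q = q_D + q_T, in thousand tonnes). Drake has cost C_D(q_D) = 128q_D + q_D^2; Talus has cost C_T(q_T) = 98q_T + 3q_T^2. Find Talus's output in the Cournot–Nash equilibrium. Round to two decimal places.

Drake's profit: π_D = (368 - 2Q)q_D - (128q_D + q_D²). Setting ∂π_D/∂q_D = 0: 240 - 6q_D - 2(q_T) = 0.
Talus's profit: π_T = (368 - 2Q)q_T - (98q_T + 3q_T²). Setting ∂π_T/∂q_T = 0: 270 - 10q_T - 2(q_D) = 0.
Rearranging gives the reaction functions q_D = (240 - 2q_T)/6 and q_T = (270 - 2q_D)/10.
Solving the pair: q_D = 465/14, q_T = 285/14.

20.36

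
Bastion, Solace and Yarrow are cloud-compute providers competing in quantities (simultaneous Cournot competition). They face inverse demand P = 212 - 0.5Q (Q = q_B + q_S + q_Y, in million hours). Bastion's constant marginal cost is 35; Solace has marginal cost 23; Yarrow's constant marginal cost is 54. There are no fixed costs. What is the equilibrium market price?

81

Bastion's profit: π_B = (212 - 0.5Q)q_B - (35q_B). Setting ∂π_B/∂q_B = 0: 177 - q_B - (1/2)(q_S + q_Y) = 0.
Solace's profit: π_S = (212 - 0.5Q)q_S - (23q_S). Setting ∂π_S/∂q_S = 0: 189 - q_S - (1/2)(q_B + q_Y) = 0.
Yarrow's first-order condition: 158 - q_Y - (1/2)(q_B + q_S) = 0.
Adding the 3 conditions: 524 − Q − Q = 0, i.e. Q = 262.
Back-substituting: q_B = (177 − 131)/(1/2) = 92, q_S = (189 − 131)/(1/2) = 116, q_Y = (158 − 131)/(1/2) = 54.
Total output Q = 262, so price P = 212 - (1/2)·262 = 81.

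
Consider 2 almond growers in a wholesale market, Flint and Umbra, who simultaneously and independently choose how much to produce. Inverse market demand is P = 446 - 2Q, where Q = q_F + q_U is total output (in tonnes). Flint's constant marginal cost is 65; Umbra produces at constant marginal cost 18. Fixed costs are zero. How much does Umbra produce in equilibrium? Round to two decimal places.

Flint's profit: π_F = (446 - 2Q)q_F - (65q_F). Setting ∂π_F/∂q_F = 0: 381 - 4q_F - 2(q_U) = 0.
Umbra's profit: π_U = (446 - 2Q)q_U - (18q_U). Setting ∂π_U/∂q_U = 0: 428 - 4q_U - 2(q_F) = 0.
Best responses: q_F = (381 - 2q_U)/4, q_U = (428 - 2q_F)/4.
Solving the pair: q_F = 167/3, q_U = 475/6.

79.17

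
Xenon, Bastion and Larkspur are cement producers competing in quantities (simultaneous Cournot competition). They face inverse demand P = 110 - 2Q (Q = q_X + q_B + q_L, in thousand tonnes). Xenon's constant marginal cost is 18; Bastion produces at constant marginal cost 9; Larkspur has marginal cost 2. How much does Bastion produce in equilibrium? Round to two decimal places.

Xenon's profit: π_X = (110 - 2Q)q_X - (18q_X). Setting ∂π_X/∂q_X = 0: 92 - 4q_X - 2(q_B + q_L) = 0.
Bastion's profit: π_B = (110 - 2Q)q_B - (9q_B). Setting ∂π_B/∂q_B = 0: 101 - 4q_B - 2(q_X + q_L) = 0.
Larkspur's profit: π_L = (110 - 2Q)q_L - (2q_L). Setting ∂π_L/∂q_L = 0: 108 - 4q_L - 2(q_X + q_B) = 0.
Adding the 3 conditions: 301 − 4Q − 4Q = 0, i.e. Q = 301/8.
Back-substituting: q_X = (92 − 301/4)/2 = 67/8, q_B = (101 − 301/4)/2 = 103/8, q_L = (108 − 301/4)/2 = 131/8.

12.88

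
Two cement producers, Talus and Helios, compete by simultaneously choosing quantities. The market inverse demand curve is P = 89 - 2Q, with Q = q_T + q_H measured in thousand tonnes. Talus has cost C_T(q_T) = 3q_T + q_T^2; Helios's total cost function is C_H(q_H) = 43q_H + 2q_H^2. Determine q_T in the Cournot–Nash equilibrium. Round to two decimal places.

13.55

Talus's profit: π_T = (89 - 2Q)q_T - (3q_T + q_T²). Setting ∂π_T/∂q_T = 0: 86 - 6q_T - 2(q_H) = 0.
Helios's first-order condition: 46 - 8q_H - 2(q_T) = 0.
Rearranging gives the reaction functions q_T = (86 - 2q_H)/6 and q_H = (46 - 2q_T)/8.
Substituting one into the other gives q_T = 149/11 and q_H = 26/11.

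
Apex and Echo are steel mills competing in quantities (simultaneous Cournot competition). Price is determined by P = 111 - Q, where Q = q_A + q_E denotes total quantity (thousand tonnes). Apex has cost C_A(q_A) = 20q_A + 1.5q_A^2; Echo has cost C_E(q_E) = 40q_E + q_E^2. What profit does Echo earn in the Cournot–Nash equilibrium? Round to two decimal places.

386.13

Apex's profit: π_A = (111 - Q)q_A - (20q_A + (3/2)q_A²). Setting ∂π_A/∂q_A = 0: 91 - 5q_A - (q_E) = 0.
Echo's first-order condition: 71 - 4q_E - (q_A) = 0.
Rearranging gives the reaction functions q_A = (91 - q_E)/5 and q_E = (71 - q_A)/4.
Solving the pair: q_A = 293/19, q_E = 264/19.
Price P = 111 - 557/19 = 1552/19.
Echo's profit: (1552/19)·(264/19) - 40·(264/19) - (264/19)² = 386.1274.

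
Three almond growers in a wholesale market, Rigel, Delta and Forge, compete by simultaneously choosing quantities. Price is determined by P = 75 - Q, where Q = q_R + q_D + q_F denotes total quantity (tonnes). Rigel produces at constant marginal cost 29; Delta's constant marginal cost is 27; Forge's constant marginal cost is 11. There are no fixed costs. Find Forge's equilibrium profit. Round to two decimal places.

600.25

Rigel's profit: π_R = (75 - Q)q_R - (29q_R). Setting ∂π_R/∂q_R = 0: 46 - 2q_R - (q_D + q_F) = 0.
Delta's first-order condition: 48 - 2q_D - (q_R + q_F) = 0.
Forge's profit: π_F = (75 - Q)q_F - (11q_F). Setting ∂π_F/∂q_F = 0: 64 - 2q_F - (q_R + q_D) = 0.
Adding the 3 conditions: 158 − 2Q − 2Q = 0, i.e. Q = 79/2.
Back-substituting: q_R = (46 − 79/2) = 13/2, q_D = (48 − 79/2) = 17/2, q_F = (64 − 79/2) = 49/2.
Price P = 75 - 79/2 = 71/2.
Forge's profit: (71/2 - 11)·(49/2) = 600.2500.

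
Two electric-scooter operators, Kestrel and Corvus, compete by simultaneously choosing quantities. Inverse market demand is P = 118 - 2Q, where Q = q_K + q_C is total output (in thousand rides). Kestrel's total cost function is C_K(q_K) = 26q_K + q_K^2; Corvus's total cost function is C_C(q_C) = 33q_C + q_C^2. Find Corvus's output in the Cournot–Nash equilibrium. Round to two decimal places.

10.19

Kestrel's profit: π_K = (118 - 2Q)q_K - (26q_K + q_K²). Setting ∂π_K/∂q_K = 0: 92 - 6q_K - 2(q_C) = 0.
Corvus's profit: π_C = (118 - 2Q)q_C - (33q_C + q_C²). Setting ∂π_C/∂q_C = 0: 85 - 6q_C - 2(q_K) = 0.
Rearranging gives the reaction functions q_K = (92 - 2q_C)/6 and q_C = (85 - 2q_K)/6.
Substituting one into the other gives q_K = 191/16 and q_C = 163/16.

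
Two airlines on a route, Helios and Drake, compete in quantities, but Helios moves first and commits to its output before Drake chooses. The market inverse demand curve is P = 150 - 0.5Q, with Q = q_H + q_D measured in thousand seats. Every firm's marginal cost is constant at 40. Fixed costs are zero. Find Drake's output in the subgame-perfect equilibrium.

55

Solve by backward induction. Given q_H, the follower Drake maximises π_D = (150 - (1/2)q_H - (1/2)q_D)q_D - 40q_D.
Setting the follower's marginal profit to zero, 110 - (1/2)q_H - q_D = 0, i.e. q_D = (110 - (1/2)q_H).
Helios substitutes q_D(q_H) into its own profit: π_H = q_H(150 - (1/2)q_H - (110 - (1/2)q_H)/2) - 40q_H = (95 - (1/4)q_H)q_H - 40q_H.
The leader's first-order condition 55 - (1/2)q_H = 0 yields q_H = 110.
Then q_D = (110 - (1/2)·110) = 55.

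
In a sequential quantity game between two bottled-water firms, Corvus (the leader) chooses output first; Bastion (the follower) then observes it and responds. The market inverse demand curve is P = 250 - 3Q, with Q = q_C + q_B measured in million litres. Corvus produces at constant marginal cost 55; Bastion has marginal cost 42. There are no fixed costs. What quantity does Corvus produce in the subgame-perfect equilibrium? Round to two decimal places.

The follower Bastion best-responds to any q_C: π_B = (250 - 3Q)q_B - 42q_B.
Setting the follower's marginal profit to zero, 208 - 3q_C - 6q_B = 0, i.e. q_B = (208 - 3q_C)/6.
The leader anticipates this reaction. Substituting into P = 250 - 3Q gives P = 146 - (3/2)q_C, so π_C = (146 - (3/2)q_C)q_C - 55q_C.
The leader's first-order condition 91 - 3q_C = 0 yields q_C = 91/3.
Then q_B = (208 - 3·(91/3))/6 = 39/2.

30.33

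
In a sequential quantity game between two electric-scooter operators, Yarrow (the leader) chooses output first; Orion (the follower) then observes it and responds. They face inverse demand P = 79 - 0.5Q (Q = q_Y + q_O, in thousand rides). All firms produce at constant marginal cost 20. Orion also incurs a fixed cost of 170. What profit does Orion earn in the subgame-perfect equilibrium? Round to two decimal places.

265.13

The follower Orion best-responds to any q_Y: π_O = (79 - 0.5Q)q_O - 20q_O.
Setting the follower's marginal profit to zero, 59 - (1/2)q_Y - q_O = 0, i.e. q_O = (59 - (1/2)q_Y).
The leader anticipates this reaction. Substituting into P = 79 - 0.5Q gives P = 99/2 - (1/4)q_Y, so π_Y = (99/2 - (1/4)q_Y)q_Y - 20q_Y.
The leader's first-order condition 59/2 - (1/2)q_Y = 0 yields q_Y = 59.
Then q_O = (59 - (1/2)·59) = 59/2.
Price P = 79 - (1/2)·(177/2) = 139/4.
Orion's profit: (139/4 - 20)·(59/2) - 170 = 265.1250.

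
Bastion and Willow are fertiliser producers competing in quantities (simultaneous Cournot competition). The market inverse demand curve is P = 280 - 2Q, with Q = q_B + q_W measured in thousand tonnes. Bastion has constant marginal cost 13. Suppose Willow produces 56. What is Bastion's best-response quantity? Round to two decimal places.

38.75

With the rival's output fixed at 56, Bastion's profit is π_B = (280 - 2·56 - 2q_B)q_B - (13q_B) = (168 - 2q_B)q_B - (13q_B).
∂π_B/∂q_B = 155 - 4q_B = 0, so q_B = 155/4.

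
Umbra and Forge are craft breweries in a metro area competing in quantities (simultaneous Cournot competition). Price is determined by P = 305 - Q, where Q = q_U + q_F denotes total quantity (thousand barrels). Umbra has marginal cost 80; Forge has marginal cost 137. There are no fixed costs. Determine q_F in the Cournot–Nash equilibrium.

Umbra's profit: π_U = (305 - Q)q_U - (80q_U). Setting ∂π_U/∂q_U = 0: 225 - 2q_U - (q_F) = 0.
Forge's profit: π_F = (305 - Q)q_F - (137q_F). Setting ∂π_F/∂q_F = 0: 168 - 2q_F - (q_U) = 0.
So q_U = (225 - q_F)/2 and q_F = (168 - q_U)/2.
Solving the pair: q_U = 94, q_F = 37.

37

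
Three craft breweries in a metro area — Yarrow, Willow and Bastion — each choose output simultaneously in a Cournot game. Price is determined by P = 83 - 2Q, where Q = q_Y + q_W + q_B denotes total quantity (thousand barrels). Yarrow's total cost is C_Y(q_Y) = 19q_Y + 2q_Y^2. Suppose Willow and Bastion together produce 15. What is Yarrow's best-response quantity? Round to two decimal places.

With rivals' combined output fixed at 15, Yarrow's profit is π_Y = (83 - 2·15 - 2q_Y)q_Y - (19q_Y + 2q_Y²) = (53 - 2q_Y)q_Y - (19q_Y + 2q_Y²).
∂π_Y/∂q_Y = 34 - 8q_Y = 0, so q_Y = 17/4.

4.25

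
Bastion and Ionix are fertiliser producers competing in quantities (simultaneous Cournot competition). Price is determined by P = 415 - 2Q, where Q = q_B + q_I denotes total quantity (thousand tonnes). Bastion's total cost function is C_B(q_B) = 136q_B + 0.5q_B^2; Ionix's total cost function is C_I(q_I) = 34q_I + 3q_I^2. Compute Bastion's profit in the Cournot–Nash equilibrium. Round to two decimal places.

4859.15

Bastion's profit: π_B = (415 - 2Q)q_B - (136q_B + (1/2)q_B²). Setting ∂π_B/∂q_B = 0: 279 - 5q_B - 2(q_I) = 0.
Ionix's profit: π_I = (415 - 2Q)q_I - (34q_I + 3q_I²). Setting ∂π_I/∂q_I = 0: 381 - 10q_I - 2(q_B) = 0.
Best responses: q_B = (279 - 2q_I)/5, q_I = (381 - 2q_B)/10.
Substituting one into the other gives q_B = 1014/23 and q_I = 1347/46.
Price P = 415 - 2·73.3696 = 268.2609.
Bastion's profit: 268.2609·(1014/23) - 136·(1014/23) - (1/2)(1014/23)² = 4859.1493.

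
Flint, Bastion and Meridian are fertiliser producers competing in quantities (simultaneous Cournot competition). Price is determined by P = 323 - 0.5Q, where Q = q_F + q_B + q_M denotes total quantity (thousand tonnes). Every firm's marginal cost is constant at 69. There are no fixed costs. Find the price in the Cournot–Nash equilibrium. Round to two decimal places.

A representative firm's profit is π_i = q_i(323 - 0.5Q) - 69q_i.
Setting ∂π_i/∂q_i = 0 with rivals' quantities fixed: 254 - q_i - (1/2)·Σ_{j≠i} q_j = 0.
By symmetry each firm produces the same amount; substituting Σ_{j≠i} q_j = 2q_i yields q_i = 254/2 = 127.
Total output Q = 381, so price P = 323 - (1/2)·381 = 265/2.

132.50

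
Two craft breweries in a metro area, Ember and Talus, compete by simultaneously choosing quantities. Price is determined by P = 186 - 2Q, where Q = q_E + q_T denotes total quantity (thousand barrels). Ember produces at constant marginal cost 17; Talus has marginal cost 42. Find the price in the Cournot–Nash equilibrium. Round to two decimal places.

81.67

Ember's profit: π_E = (186 - 2Q)q_E - (17q_E). Setting ∂π_E/∂q_E = 0: 169 - 4q_E - 2(q_T) = 0.
Talus's first-order condition: 144 - 4q_T - 2(q_E) = 0.
Best responses: q_E = (169 - 2q_T)/4, q_T = (144 - 2q_E)/4.
Substituting one into the other gives q_E = 97/3 and q_T = 119/6.
Total output Q = 313/6, so price P = 186 - 2·(313/6) = 245/3.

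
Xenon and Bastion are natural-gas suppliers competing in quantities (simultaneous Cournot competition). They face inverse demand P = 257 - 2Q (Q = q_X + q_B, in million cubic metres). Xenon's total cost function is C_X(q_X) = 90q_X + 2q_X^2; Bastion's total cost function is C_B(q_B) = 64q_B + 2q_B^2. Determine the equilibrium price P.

Xenon's profit: π_X = (257 - 2Q)q_X - (90q_X + 2q_X²). Setting ∂π_X/∂q_X = 0: 167 - 8q_X - 2(q_B) = 0.
Bastion's first-order condition: 193 - 8q_B - 2(q_X) = 0.
So q_X = (167 - 2q_B)/8 and q_B = (193 - 2q_X)/8.
Substituting one into the other gives q_X = 95/6 and q_B = 121/6.
Total output Q = 36, so price P = 257 - 2·36 = 185.

185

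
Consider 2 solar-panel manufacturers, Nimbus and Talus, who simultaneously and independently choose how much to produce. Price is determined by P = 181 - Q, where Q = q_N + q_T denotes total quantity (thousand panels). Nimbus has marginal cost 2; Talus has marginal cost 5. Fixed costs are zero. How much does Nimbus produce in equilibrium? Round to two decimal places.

Nimbus's profit: π_N = (181 - Q)q_N - (2q_N). Setting ∂π_N/∂q_N = 0: 179 - 2q_N - (q_T) = 0.
Talus's first-order condition: 176 - 2q_T - (q_N) = 0.
Best responses: q_N = (179 - q_T)/2, q_T = (176 - q_N)/2.
Substituting one into the other gives q_N = 182/3 and q_T = 173/3.

60.67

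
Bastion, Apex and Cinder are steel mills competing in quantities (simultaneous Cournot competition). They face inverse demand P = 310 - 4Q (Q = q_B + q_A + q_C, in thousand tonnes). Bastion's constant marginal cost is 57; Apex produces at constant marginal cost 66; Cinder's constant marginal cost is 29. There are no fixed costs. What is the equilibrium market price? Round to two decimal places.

Bastion's profit: π_B = (310 - 4Q)q_B - (57q_B). Setting ∂π_B/∂q_B = 0: 253 - 8q_B - 4(q_A + q_C) = 0.
Apex's first-order condition: 244 - 8q_A - 4(q_B + q_C) = 0.
Cinder's profit: π_C = (310 - 4Q)q_C - (29q_C). Setting ∂π_C/∂q_C = 0: 281 - 8q_C - 4(q_B + q_A) = 0.
Adding the 3 first-order conditions: 778 − 16Q = 0, so Q = 389/8.
Back-substituting: q_B = (253 − 389/2)/4 = 117/8, q_A = (244 − 389/2)/4 = 99/8, q_C = (281 − 389/2)/4 = 173/8.
Total output Q = 389/8, so price P = 310 - 4·(389/8) = 231/2.

115.50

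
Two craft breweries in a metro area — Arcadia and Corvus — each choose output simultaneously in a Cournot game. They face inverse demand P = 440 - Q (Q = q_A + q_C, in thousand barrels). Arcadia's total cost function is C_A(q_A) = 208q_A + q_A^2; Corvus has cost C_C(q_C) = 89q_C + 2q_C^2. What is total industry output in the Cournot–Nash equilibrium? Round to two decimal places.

96.22

Arcadia's profit: π_A = (440 - Q)q_A - (208q_A + q_A²). Setting ∂π_A/∂q_A = 0: 232 - 4q_A - (q_C) = 0.
Corvus's profit: π_C = (440 - Q)q_C - (89q_C + 2q_C²). Setting ∂π_C/∂q_C = 0: 351 - 6q_C - (q_A) = 0.
Best responses: q_A = (232 - q_C)/4, q_C = (351 - q_A)/6.
Substituting one into the other gives q_A = 1041/23 and q_C = 1172/23.
Total output Q = 1041/23 + 1172/23 = 96.2174.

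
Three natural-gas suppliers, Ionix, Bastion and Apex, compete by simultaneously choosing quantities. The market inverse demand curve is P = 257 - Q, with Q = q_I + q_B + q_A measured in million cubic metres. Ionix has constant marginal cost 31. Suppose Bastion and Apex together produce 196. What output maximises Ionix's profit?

With rivals' combined output fixed at 196, Ionix's profit is π_I = (257 - 196 - q_I)q_I - (31q_I) = (61 - q_I)q_I - (31q_I).
∂π_I/∂q_I = 30 - 2q_I = 0, so q_I = 15.

15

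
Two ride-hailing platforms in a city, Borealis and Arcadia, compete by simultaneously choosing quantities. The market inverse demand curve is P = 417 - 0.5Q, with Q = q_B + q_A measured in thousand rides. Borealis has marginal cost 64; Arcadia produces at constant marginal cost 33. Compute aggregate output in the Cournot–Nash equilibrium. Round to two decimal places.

Borealis's profit: π_B = (417 - 0.5Q)q_B - (64q_B). Setting ∂π_B/∂q_B = 0: 353 - q_B - (1/2)(q_A) = 0.
Arcadia's first-order condition: 384 - q_A - (1/2)(q_B) = 0.
So q_B = (353 - (1/2)q_A) and q_A = (384 - (1/2)q_B).
Substituting one into the other gives q_B = 644/3 and q_A = 830/3.
Total output Q = 644/3 + 830/3 = 1474/3.

491.33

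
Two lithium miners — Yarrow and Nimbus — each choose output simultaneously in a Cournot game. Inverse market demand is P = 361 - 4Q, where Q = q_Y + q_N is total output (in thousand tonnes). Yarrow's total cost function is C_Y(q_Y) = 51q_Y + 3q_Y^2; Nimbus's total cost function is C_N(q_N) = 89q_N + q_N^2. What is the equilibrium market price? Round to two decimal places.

213.26

Yarrow's profit: π_Y = (361 - 4Q)q_Y - (51q_Y + 3q_Y²). Setting ∂π_Y/∂q_Y = 0: 310 - 14q_Y - 4(q_N) = 0.
Nimbus's first-order condition: 272 - 10q_N - 4(q_Y) = 0.
Rearranging gives the reaction functions q_Y = (310 - 4q_N)/14 and q_N = (272 - 4q_Y)/10.
Solving the pair: q_Y = 503/31, q_N = 642/31.
Total output Q = 1145/31, so price P = 361 - 4·(1145/31) = 213.2581.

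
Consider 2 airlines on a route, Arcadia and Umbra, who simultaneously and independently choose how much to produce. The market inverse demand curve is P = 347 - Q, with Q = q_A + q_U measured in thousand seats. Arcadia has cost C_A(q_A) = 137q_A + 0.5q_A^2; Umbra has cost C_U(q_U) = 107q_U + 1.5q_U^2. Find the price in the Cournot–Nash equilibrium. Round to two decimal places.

252.71

Arcadia's profit: π_A = (347 - Q)q_A - (137q_A + (1/2)q_A²). Setting ∂π_A/∂q_A = 0: 210 - 3q_A - (q_U) = 0.
Umbra's first-order condition: 240 - 5q_U - (q_A) = 0.
So q_A = (210 - q_U)/3 and q_U = (240 - q_A)/5.
Substituting one into the other gives q_A = 405/7 and q_U = 255/7.
Total output Q = 660/7, so price P = 347 - 660/7 = 1769/7.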